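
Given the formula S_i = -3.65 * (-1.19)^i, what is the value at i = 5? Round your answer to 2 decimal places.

S_5 = -3.65 * (-1.19)^5 ≈ -3.65 * -2.3864 ≈ 8.71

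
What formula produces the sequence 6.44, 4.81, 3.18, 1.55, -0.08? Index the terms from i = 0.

Check differences: 4.81 - 6.44 = -1.63
3.18 - 4.81 = -1.63
Common difference d = -1.63.
First term a = 6.44.
Formula: S_i = 6.44 - 1.63*i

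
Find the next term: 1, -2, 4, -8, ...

Ratios: -2 / 1 = -2.0
This is a geometric sequence with common ratio r = -2.
Next term = -8 * -2 = 16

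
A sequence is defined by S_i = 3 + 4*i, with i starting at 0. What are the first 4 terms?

This is an arithmetic sequence.
i=0: S_0 = 3 + 4*0 = 3
i=1: S_1 = 3 + 4*1 = 7
i=2: S_2 = 3 + 4*2 = 11
i=3: S_3 = 3 + 4*3 = 15
The first 4 terms are: [3, 7, 11, 15]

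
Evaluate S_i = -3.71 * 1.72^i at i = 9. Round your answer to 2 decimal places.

S_9 = -3.71 * 1.72^9 ≈ -3.71 * 131.7516 ≈ -488.8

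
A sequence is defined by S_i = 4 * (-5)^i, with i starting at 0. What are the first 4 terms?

This is a geometric sequence.
i=0: S_0 = 4 * (-5)^0 = 4
i=1: S_1 = 4 * (-5)^1 = -20
i=2: S_2 = 4 * (-5)^2 = 100
i=3: S_3 = 4 * (-5)^3 = -500
The first 4 terms are: [4, -20, 100, -500]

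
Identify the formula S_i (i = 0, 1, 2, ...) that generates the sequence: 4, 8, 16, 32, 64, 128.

Check ratios: 8 / 4 = 2.0
Common ratio r = 2.
First term a = 4.
Formula: S_i = 4 * 2^i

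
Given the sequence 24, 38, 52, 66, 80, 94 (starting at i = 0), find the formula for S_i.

Check differences: 38 - 24 = 14
52 - 38 = 14
Common difference d = 14.
First term a = 24.
Formula: S_i = 24 + 14*i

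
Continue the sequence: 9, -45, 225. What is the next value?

Ratios: -45 / 9 = -5.0
This is a geometric sequence with common ratio r = -5.
Next term = 225 * -5 = -1125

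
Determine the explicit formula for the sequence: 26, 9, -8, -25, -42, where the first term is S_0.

Check differences: 9 - 26 = -17
-8 - 9 = -17
Common difference d = -17.
First term a = 26.
Formula: S_i = 26 - 17*i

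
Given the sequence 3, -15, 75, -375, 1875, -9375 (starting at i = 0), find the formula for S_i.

Check ratios: -15 / 3 = -5.0
Common ratio r = -5.
First term a = 3.
Formula: S_i = 3 * (-5)^i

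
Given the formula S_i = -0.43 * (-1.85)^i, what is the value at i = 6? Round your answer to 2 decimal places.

S_6 = -0.43 * (-1.85)^6 ≈ -0.43 * 40.0895 ≈ -17.24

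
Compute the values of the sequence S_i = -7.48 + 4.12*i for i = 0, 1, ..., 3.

This is an arithmetic sequence.
i=0: S_0 = -7.48 + 4.12*0 = -7.48
i=1: S_1 = -7.48 + 4.12*1 = -3.36
i=2: S_2 = -7.48 + 4.12*2 = 0.76
i=3: S_3 = -7.48 + 4.12*3 = 4.88
The first 4 terms are: [-7.48, -3.36, 0.76, 4.88]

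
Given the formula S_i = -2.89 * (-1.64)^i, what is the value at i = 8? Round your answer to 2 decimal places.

S_8 = -2.89 * (-1.64)^8 ≈ -2.89 * 52.33 ≈ -151.23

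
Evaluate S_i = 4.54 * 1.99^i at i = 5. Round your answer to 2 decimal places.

S_5 = 4.54 * 1.99^5 ≈ 4.54 * 31.208 ≈ 141.68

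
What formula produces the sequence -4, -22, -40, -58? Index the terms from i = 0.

Check differences: -22 - -4 = -18
-40 - -22 = -18
Common difference d = -18.
First term a = -4.
Formula: S_i = -4 - 18*i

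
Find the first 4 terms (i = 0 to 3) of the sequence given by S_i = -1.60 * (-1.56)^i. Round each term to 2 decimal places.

This is a geometric sequence.
i=0: S_0 = -1.6 * (-1.56)^0 = -1.6
i=1: S_1 = -1.6 * (-1.56)^1 ≈ 2.5
i=2: S_2 = -1.6 * (-1.56)^2 ≈ -3.89
i=3: S_3 = -1.6 * (-1.56)^3 ≈ 6.07
The first 4 terms are: [-1.6, 2.5, -3.89, 6.07]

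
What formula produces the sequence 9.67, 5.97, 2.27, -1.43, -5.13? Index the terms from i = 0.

Check differences: 5.97 - 9.67 = -3.7
2.27 - 5.97 = -3.7
Common difference d = -3.7.
First term a = 9.67.
Formula: S_i = 9.67 - 3.70*i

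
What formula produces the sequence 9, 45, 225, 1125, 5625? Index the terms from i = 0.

Check ratios: 45 / 9 = 5.0
Common ratio r = 5.
First term a = 9.
Formula: S_i = 9 * 5^i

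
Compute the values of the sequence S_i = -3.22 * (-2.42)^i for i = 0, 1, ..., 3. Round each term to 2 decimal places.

This is a geometric sequence.
i=0: S_0 = -3.22 * (-2.42)^0 = -3.22
i=1: S_1 = -3.22 * (-2.42)^1 ≈ 7.79
i=2: S_2 = -3.22 * (-2.42)^2 ≈ -18.86
i=3: S_3 = -3.22 * (-2.42)^3 ≈ 45.64
The first 4 terms are: [-3.22, 7.79, -18.86, 45.64]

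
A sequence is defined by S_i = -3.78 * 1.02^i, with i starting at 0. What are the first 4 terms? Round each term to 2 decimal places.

This is a geometric sequence.
i=0: S_0 = -3.78 * 1.02^0 = -3.78
i=1: S_1 = -3.78 * 1.02^1 ≈ -3.86
i=2: S_2 = -3.78 * 1.02^2 ≈ -3.93
i=3: S_3 = -3.78 * 1.02^3 ≈ -4.01
The first 4 terms are: [-3.78, -3.86, -3.93, -4.01]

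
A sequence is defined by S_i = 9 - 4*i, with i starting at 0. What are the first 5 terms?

This is an arithmetic sequence.
i=0: S_0 = 9 + -4*0 = 9
i=1: S_1 = 9 + -4*1 = 5
i=2: S_2 = 9 + -4*2 = 1
i=3: S_3 = 9 + -4*3 = -3
i=4: S_4 = 9 + -4*4 = -7
The first 5 terms are: [9, 5, 1, -3, -7]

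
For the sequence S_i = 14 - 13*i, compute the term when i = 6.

S_6 = 14 + -13*6 = 14 + -78 = -64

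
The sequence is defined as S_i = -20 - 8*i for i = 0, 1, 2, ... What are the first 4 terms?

This is an arithmetic sequence.
i=0: S_0 = -20 + -8*0 = -20
i=1: S_1 = -20 + -8*1 = -28
i=2: S_2 = -20 + -8*2 = -36
i=3: S_3 = -20 + -8*3 = -44
The first 4 terms are: [-20, -28, -36, -44]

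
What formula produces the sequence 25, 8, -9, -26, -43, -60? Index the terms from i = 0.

Check differences: 8 - 25 = -17
-9 - 8 = -17
Common difference d = -17.
First term a = 25.
Formula: S_i = 25 - 17*i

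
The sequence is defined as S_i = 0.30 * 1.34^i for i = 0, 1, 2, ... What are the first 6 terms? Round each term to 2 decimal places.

This is a geometric sequence.
i=0: S_0 = 0.3 * 1.34^0 = 0.3
i=1: S_1 = 0.3 * 1.34^1 ≈ 0.4
i=2: S_2 = 0.3 * 1.34^2 ≈ 0.54
i=3: S_3 = 0.3 * 1.34^3 ≈ 0.72
i=4: S_4 = 0.3 * 1.34^4 ≈ 0.97
i=5: S_5 = 0.3 * 1.34^5 ≈ 1.3
The first 6 terms are: [0.3, 0.4, 0.54, 0.72, 0.97, 1.3]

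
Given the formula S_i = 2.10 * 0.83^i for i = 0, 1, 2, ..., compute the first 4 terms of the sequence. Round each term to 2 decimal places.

This is a geometric sequence.
i=0: S_0 = 2.1 * 0.83^0 = 2.1
i=1: S_1 = 2.1 * 0.83^1 ≈ 1.74
i=2: S_2 = 2.1 * 0.83^2 ≈ 1.45
i=3: S_3 = 2.1 * 0.83^3 ≈ 1.2
The first 4 terms are: [2.1, 1.74, 1.45, 1.2]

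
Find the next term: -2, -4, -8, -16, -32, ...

Ratios: -4 / -2 = 2.0
This is a geometric sequence with common ratio r = 2.
Next term = -32 * 2 = -64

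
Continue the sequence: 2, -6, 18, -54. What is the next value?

Ratios: -6 / 2 = -3.0
This is a geometric sequence with common ratio r = -3.
Next term = -54 * -3 = 162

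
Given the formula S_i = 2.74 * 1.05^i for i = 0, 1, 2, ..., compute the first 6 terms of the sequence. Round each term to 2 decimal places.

This is a geometric sequence.
i=0: S_0 = 2.74 * 1.05^0 = 2.74
i=1: S_1 = 2.74 * 1.05^1 ≈ 2.88
i=2: S_2 = 2.74 * 1.05^2 ≈ 3.02
i=3: S_3 = 2.74 * 1.05^3 ≈ 3.17
i=4: S_4 = 2.74 * 1.05^4 ≈ 3.33
i=5: S_5 = 2.74 * 1.05^5 ≈ 3.5
The first 6 terms are: [2.74, 2.88, 3.02, 3.17, 3.33, 3.5]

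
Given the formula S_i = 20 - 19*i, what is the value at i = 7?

S_7 = 20 + -19*7 = 20 + -133 = -113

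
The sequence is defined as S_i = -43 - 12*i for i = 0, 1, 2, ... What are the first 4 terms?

This is an arithmetic sequence.
i=0: S_0 = -43 + -12*0 = -43
i=1: S_1 = -43 + -12*1 = -55
i=2: S_2 = -43 + -12*2 = -67
i=3: S_3 = -43 + -12*3 = -79
The first 4 terms are: [-43, -55, -67, -79]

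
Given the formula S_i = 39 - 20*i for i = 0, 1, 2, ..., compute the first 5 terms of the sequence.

This is an arithmetic sequence.
i=0: S_0 = 39 + -20*0 = 39
i=1: S_1 = 39 + -20*1 = 19
i=2: S_2 = 39 + -20*2 = -1
i=3: S_3 = 39 + -20*3 = -21
i=4: S_4 = 39 + -20*4 = -41
The first 5 terms are: [39, 19, -1, -21, -41]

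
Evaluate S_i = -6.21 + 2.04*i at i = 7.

S_7 = -6.21 + 2.04*7 = -6.21 + 14.28 = 8.07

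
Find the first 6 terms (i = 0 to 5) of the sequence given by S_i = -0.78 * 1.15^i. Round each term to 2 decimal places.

This is a geometric sequence.
i=0: S_0 = -0.78 * 1.15^0 = -0.78
i=1: S_1 = -0.78 * 1.15^1 ≈ -0.9
i=2: S_2 = -0.78 * 1.15^2 ≈ -1.03
i=3: S_3 = -0.78 * 1.15^3 ≈ -1.19
i=4: S_4 = -0.78 * 1.15^4 ≈ -1.36
i=5: S_5 = -0.78 * 1.15^5 ≈ -1.57
The first 6 terms are: [-0.78, -0.9, -1.03, -1.19, -1.36, -1.57]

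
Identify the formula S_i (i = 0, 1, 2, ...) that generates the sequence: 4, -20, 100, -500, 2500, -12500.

Check ratios: -20 / 4 = -5.0
Common ratio r = -5.
First term a = 4.
Formula: S_i = 4 * (-5)^i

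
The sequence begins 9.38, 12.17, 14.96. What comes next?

Differences: 12.17 - 9.38 = 2.79
This is an arithmetic sequence with common difference d = 2.79.
Next term = 14.96 + 2.79 = 17.75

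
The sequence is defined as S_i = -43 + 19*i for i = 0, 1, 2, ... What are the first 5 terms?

This is an arithmetic sequence.
i=0: S_0 = -43 + 19*0 = -43
i=1: S_1 = -43 + 19*1 = -24
i=2: S_2 = -43 + 19*2 = -5
i=3: S_3 = -43 + 19*3 = 14
i=4: S_4 = -43 + 19*4 = 33
The first 5 terms are: [-43, -24, -5, 14, 33]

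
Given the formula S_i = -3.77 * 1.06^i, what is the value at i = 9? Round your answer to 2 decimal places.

S_9 = -3.77 * 1.06^9 ≈ -3.77 * 1.6895 ≈ -6.37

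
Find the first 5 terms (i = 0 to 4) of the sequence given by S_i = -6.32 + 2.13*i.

This is an arithmetic sequence.
i=0: S_0 = -6.32 + 2.13*0 = -6.32
i=1: S_1 = -6.32 + 2.13*1 = -4.19
i=2: S_2 = -6.32 + 2.13*2 = -2.06
i=3: S_3 = -6.32 + 2.13*3 = 0.07
i=4: S_4 = -6.32 + 2.13*4 = 2.2
The first 5 terms are: [-6.32, -4.19, -2.06, 0.07, 2.2]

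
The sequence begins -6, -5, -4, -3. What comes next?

Differences: -5 - -6 = 1
This is an arithmetic sequence with common difference d = 1.
Next term = -3 + 1 = -2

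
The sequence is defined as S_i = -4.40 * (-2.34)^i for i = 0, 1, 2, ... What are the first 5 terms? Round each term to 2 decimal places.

This is a geometric sequence.
i=0: S_0 = -4.4 * (-2.34)^0 = -4.4
i=1: S_1 = -4.4 * (-2.34)^1 ≈ 10.3
i=2: S_2 = -4.4 * (-2.34)^2 ≈ -24.09
i=3: S_3 = -4.4 * (-2.34)^3 ≈ 56.38
i=4: S_4 = -4.4 * (-2.34)^4 ≈ -131.92
The first 5 terms are: [-4.4, 10.3, -24.09, 56.38, -131.92]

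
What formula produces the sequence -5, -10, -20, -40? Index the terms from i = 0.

Check ratios: -10 / -5 = 2.0
Common ratio r = 2.
First term a = -5.
Formula: S_i = -5 * 2^i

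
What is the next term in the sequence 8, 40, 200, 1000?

Ratios: 40 / 8 = 5.0
This is a geometric sequence with common ratio r = 5.
Next term = 1000 * 5 = 5000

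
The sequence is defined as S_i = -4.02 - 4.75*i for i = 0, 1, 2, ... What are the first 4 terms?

This is an arithmetic sequence.
i=0: S_0 = -4.02 + -4.75*0 = -4.02
i=1: S_1 = -4.02 + -4.75*1 = -8.77
i=2: S_2 = -4.02 + -4.75*2 = -13.52
i=3: S_3 = -4.02 + -4.75*3 = -18.27
The first 4 terms are: [-4.02, -8.77, -13.52, -18.27]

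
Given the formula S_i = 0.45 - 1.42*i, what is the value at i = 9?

S_9 = 0.45 + -1.42*9 = 0.45 + -12.78 = -12.33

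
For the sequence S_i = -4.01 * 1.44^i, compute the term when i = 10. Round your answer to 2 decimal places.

S_10 = -4.01 * 1.44^10 ≈ -4.01 * 38.3376 ≈ -153.73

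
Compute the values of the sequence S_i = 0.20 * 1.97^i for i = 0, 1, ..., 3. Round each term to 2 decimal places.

This is a geometric sequence.
i=0: S_0 = 0.2 * 1.97^0 = 0.2
i=1: S_1 = 0.2 * 1.97^1 ≈ 0.39
i=2: S_2 = 0.2 * 1.97^2 ≈ 0.78
i=3: S_3 = 0.2 * 1.97^3 ≈ 1.53
The first 4 terms are: [0.2, 0.39, 0.78, 1.53]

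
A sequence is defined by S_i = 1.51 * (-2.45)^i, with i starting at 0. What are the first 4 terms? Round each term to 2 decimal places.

This is a geometric sequence.
i=0: S_0 = 1.51 * (-2.45)^0 = 1.51
i=1: S_1 = 1.51 * (-2.45)^1 ≈ -3.7
i=2: S_2 = 1.51 * (-2.45)^2 ≈ 9.06
i=3: S_3 = 1.51 * (-2.45)^3 ≈ -22.21
The first 4 terms are: [1.51, -3.7, 9.06, -22.21]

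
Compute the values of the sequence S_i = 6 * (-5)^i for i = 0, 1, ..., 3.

This is a geometric sequence.
i=0: S_0 = 6 * (-5)^0 = 6
i=1: S_1 = 6 * (-5)^1 = -30
i=2: S_2 = 6 * (-5)^2 = 150
i=3: S_3 = 6 * (-5)^3 = -750
The first 4 terms are: [6, -30, 150, -750]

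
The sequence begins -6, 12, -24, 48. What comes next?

Ratios: 12 / -6 = -2.0
This is a geometric sequence with common ratio r = -2.
Next term = 48 * -2 = -96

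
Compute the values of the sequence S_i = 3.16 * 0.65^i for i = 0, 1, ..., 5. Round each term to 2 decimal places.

This is a geometric sequence.
i=0: S_0 = 3.16 * 0.65^0 = 3.16
i=1: S_1 = 3.16 * 0.65^1 ≈ 2.05
i=2: S_2 = 3.16 * 0.65^2 ≈ 1.34
i=3: S_3 = 3.16 * 0.65^3 ≈ 0.87
i=4: S_4 = 3.16 * 0.65^4 ≈ 0.56
i=5: S_5 = 3.16 * 0.65^5 ≈ 0.37
The first 6 terms are: [3.16, 2.05, 1.34, 0.87, 0.56, 0.37]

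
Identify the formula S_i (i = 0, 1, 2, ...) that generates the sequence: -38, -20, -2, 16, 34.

Check differences: -20 - -38 = 18
-2 - -20 = 18
Common difference d = 18.
First term a = -38.
Formula: S_i = -38 + 18*i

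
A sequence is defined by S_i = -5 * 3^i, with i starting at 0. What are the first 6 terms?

This is a geometric sequence.
i=0: S_0 = -5 * 3^0 = -5
i=1: S_1 = -5 * 3^1 = -15
i=2: S_2 = -5 * 3^2 = -45
i=3: S_3 = -5 * 3^3 = -135
i=4: S_4 = -5 * 3^4 = -405
i=5: S_5 = -5 * 3^5 = -1215
The first 6 terms are: [-5, -15, -45, -135, -405, -1215]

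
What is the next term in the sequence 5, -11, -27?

Differences: -11 - 5 = -16
This is an arithmetic sequence with common difference d = -16.
Next term = -27 + -16 = -43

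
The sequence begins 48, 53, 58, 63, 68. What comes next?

Differences: 53 - 48 = 5
This is an arithmetic sequence with common difference d = 5.
Next term = 68 + 5 = 73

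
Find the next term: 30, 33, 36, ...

Differences: 33 - 30 = 3
This is an arithmetic sequence with common difference d = 3.
Next term = 36 + 3 = 39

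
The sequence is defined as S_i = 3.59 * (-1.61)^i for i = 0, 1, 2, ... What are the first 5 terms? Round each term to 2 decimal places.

This is a geometric sequence.
i=0: S_0 = 3.59 * (-1.61)^0 = 3.59
i=1: S_1 = 3.59 * (-1.61)^1 ≈ -5.78
i=2: S_2 = 3.59 * (-1.61)^2 ≈ 9.31
i=3: S_3 = 3.59 * (-1.61)^3 ≈ -14.98
i=4: S_4 = 3.59 * (-1.61)^4 ≈ 24.12
The first 5 terms are: [3.59, -5.78, 9.31, -14.98, 24.12]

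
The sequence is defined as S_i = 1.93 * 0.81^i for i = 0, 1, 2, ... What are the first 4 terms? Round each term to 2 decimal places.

This is a geometric sequence.
i=0: S_0 = 1.93 * 0.81^0 = 1.93
i=1: S_1 = 1.93 * 0.81^1 ≈ 1.56
i=2: S_2 = 1.93 * 0.81^2 ≈ 1.27
i=3: S_3 = 1.93 * 0.81^3 ≈ 1.03
The first 4 terms are: [1.93, 1.56, 1.27, 1.03]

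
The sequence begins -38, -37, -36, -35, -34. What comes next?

Differences: -37 - -38 = 1
This is an arithmetic sequence with common difference d = 1.
Next term = -34 + 1 = -33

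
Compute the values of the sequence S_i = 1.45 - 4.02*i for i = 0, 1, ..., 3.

This is an arithmetic sequence.
i=0: S_0 = 1.45 + -4.02*0 = 1.45
i=1: S_1 = 1.45 + -4.02*1 = -2.57
i=2: S_2 = 1.45 + -4.02*2 = -6.59
i=3: S_3 = 1.45 + -4.02*3 = -10.61
The first 4 terms are: [1.45, -2.57, -6.59, -10.61]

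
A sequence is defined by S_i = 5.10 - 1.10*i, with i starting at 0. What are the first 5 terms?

This is an arithmetic sequence.
i=0: S_0 = 5.1 + -1.1*0 = 5.1
i=1: S_1 = 5.1 + -1.1*1 = 4.0
i=2: S_2 = 5.1 + -1.1*2 = 2.9
i=3: S_3 = 5.1 + -1.1*3 = 1.8
i=4: S_4 = 5.1 + -1.1*4 = 0.7
The first 5 terms are: [5.1, 4.0, 2.9, 1.8, 0.7]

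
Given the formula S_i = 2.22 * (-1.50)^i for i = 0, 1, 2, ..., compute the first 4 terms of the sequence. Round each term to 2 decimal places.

This is a geometric sequence.
i=0: S_0 = 2.22 * (-1.5)^0 = 2.22
i=1: S_1 = 2.22 * (-1.5)^1 = -3.33
i=2: S_2 = 2.22 * (-1.5)^2 ≈ 5.0
i=3: S_3 = 2.22 * (-1.5)^3 ≈ -7.49
The first 4 terms are: [2.22, -3.33, 5.0, -7.49]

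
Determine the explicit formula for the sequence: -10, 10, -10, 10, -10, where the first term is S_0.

Check ratios: 10 / -10 = -1.0
Common ratio r = -1.
First term a = -10.
Formula: S_i = -10 * (-1)^i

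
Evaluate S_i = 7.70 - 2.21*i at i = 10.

S_10 = 7.7 + -2.21*10 = 7.7 + -22.1 = -14.4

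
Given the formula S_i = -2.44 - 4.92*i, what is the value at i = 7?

S_7 = -2.44 + -4.92*7 = -2.44 + -34.44 = -36.88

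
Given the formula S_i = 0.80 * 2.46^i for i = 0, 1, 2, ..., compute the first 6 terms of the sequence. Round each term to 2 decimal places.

This is a geometric sequence.
i=0: S_0 = 0.8 * 2.46^0 = 0.8
i=1: S_1 = 0.8 * 2.46^1 ≈ 1.97
i=2: S_2 = 0.8 * 2.46^2 ≈ 4.84
i=3: S_3 = 0.8 * 2.46^3 ≈ 11.91
i=4: S_4 = 0.8 * 2.46^4 ≈ 29.3
i=5: S_5 = 0.8 * 2.46^5 ≈ 72.07
The first 6 terms are: [0.8, 1.97, 4.84, 11.91, 29.3, 72.07]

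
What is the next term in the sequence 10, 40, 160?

Ratios: 40 / 10 = 4.0
This is a geometric sequence with common ratio r = 4.
Next term = 160 * 4 = 640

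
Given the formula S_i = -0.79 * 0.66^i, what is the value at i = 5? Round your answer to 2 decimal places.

S_5 = -0.79 * 0.66^5 ≈ -0.79 * 0.1252 ≈ -0.1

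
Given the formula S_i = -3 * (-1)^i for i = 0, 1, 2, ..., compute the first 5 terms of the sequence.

This is a geometric sequence.
i=0: S_0 = -3 * (-1)^0 = -3
i=1: S_1 = -3 * (-1)^1 = 3
i=2: S_2 = -3 * (-1)^2 = -3
i=3: S_3 = -3 * (-1)^3 = 3
i=4: S_4 = -3 * (-1)^4 = -3
The first 5 terms are: [-3, 3, -3, 3, -3]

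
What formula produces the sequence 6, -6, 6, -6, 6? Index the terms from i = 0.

Check ratios: -6 / 6 = -1.0
Common ratio r = -1.
First term a = 6.
Formula: S_i = 6 * (-1)^i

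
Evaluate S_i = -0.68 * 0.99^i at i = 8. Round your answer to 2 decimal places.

S_8 = -0.68 * 0.99^8 ≈ -0.68 * 0.9227 ≈ -0.63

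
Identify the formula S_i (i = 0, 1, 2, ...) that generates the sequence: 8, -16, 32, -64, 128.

Check ratios: -16 / 8 = -2.0
Common ratio r = -2.
First term a = 8.
Formula: S_i = 8 * (-2)^i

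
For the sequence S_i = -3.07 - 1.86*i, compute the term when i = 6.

S_6 = -3.07 + -1.86*6 = -3.07 + -11.16 = -14.23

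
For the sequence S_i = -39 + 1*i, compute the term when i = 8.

S_8 = -39 + 1*8 = -39 + 8 = -31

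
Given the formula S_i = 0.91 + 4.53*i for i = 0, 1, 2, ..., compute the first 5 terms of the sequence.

This is an arithmetic sequence.
i=0: S_0 = 0.91 + 4.53*0 = 0.91
i=1: S_1 = 0.91 + 4.53*1 = 5.44
i=2: S_2 = 0.91 + 4.53*2 = 9.97
i=3: S_3 = 0.91 + 4.53*3 = 14.5
i=4: S_4 = 0.91 + 4.53*4 = 19.03
The first 5 terms are: [0.91, 5.44, 9.97, 14.5, 19.03]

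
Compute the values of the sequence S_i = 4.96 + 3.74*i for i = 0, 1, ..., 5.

This is an arithmetic sequence.
i=0: S_0 = 4.96 + 3.74*0 = 4.96
i=1: S_1 = 4.96 + 3.74*1 = 8.7
i=2: S_2 = 4.96 + 3.74*2 = 12.44
i=3: S_3 = 4.96 + 3.74*3 = 16.18
i=4: S_4 = 4.96 + 3.74*4 = 19.92
i=5: S_5 = 4.96 + 3.74*5 = 23.66
The first 6 terms are: [4.96, 8.7, 12.44, 16.18, 19.92, 23.66]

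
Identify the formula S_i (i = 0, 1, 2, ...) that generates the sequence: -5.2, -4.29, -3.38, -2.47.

Check differences: -4.29 - -5.2 = 0.91
-3.38 - -4.29 = 0.91
Common difference d = 0.91.
First term a = -5.2.
Formula: S_i = -5.20 + 0.91*i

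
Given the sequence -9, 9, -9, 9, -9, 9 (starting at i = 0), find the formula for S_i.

Check ratios: 9 / -9 = -1.0
Common ratio r = -1.
First term a = -9.
Formula: S_i = -9 * (-1)^i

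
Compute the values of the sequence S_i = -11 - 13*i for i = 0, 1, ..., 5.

This is an arithmetic sequence.
i=0: S_0 = -11 + -13*0 = -11
i=1: S_1 = -11 + -13*1 = -24
i=2: S_2 = -11 + -13*2 = -37
i=3: S_3 = -11 + -13*3 = -50
i=4: S_4 = -11 + -13*4 = -63
i=5: S_5 = -11 + -13*5 = -76
The first 6 terms are: [-11, -24, -37, -50, -63, -76]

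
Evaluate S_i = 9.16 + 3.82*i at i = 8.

S_8 = 9.16 + 3.82*8 = 9.16 + 30.56 = 39.72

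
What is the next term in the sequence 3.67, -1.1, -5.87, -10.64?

Differences: -1.1 - 3.67 = -4.77
This is an arithmetic sequence with common difference d = -4.77.
Next term = -10.64 + -4.77 = -15.41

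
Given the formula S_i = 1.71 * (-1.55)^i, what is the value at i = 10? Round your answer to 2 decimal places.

S_10 = 1.71 * (-1.55)^10 ≈ 1.71 * 80.0418 ≈ 136.87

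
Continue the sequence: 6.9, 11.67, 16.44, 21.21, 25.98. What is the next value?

Differences: 11.67 - 6.9 = 4.77
This is an arithmetic sequence with common difference d = 4.77.
Next term = 25.98 + 4.77 = 30.75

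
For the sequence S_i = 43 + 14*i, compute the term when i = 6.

S_6 = 43 + 14*6 = 43 + 84 = 127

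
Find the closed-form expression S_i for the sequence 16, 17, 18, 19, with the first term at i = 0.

Check differences: 17 - 16 = 1
18 - 17 = 1
Common difference d = 1.
First term a = 16.
Formula: S_i = 16 + 1*i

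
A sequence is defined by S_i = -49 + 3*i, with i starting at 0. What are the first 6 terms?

This is an arithmetic sequence.
i=0: S_0 = -49 + 3*0 = -49
i=1: S_1 = -49 + 3*1 = -46
i=2: S_2 = -49 + 3*2 = -43
i=3: S_3 = -49 + 3*3 = -40
i=4: S_4 = -49 + 3*4 = -37
i=5: S_5 = -49 + 3*5 = -34
The first 6 terms are: [-49, -46, -43, -40, -37, -34]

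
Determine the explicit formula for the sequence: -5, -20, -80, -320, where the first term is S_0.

Check ratios: -20 / -5 = 4.0
Common ratio r = 4.
First term a = -5.
Formula: S_i = -5 * 4^i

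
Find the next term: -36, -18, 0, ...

Differences: -18 - -36 = 18
This is an arithmetic sequence with common difference d = 18.
Next term = 0 + 18 = 18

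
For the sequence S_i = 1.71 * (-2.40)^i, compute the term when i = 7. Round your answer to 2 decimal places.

S_7 = 1.71 * (-2.4)^7 ≈ 1.71 * -458.6471 ≈ -784.29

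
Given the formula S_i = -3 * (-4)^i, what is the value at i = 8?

S_8 = -3 * (-4)^8 = -3 * 65536 = -196608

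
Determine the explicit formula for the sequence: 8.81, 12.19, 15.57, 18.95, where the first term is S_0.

Check differences: 12.19 - 8.81 = 3.38
15.57 - 12.19 = 3.38
Common difference d = 3.38.
First term a = 8.81.
Formula: S_i = 8.81 + 3.38*i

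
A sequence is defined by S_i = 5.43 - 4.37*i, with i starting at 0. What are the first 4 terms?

This is an arithmetic sequence.
i=0: S_0 = 5.43 + -4.37*0 = 5.43
i=1: S_1 = 5.43 + -4.37*1 = 1.06
i=2: S_2 = 5.43 + -4.37*2 = -3.31
i=3: S_3 = 5.43 + -4.37*3 = -7.68
The first 4 terms are: [5.43, 1.06, -3.31, -7.68]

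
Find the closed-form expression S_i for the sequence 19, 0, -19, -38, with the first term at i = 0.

Check differences: 0 - 19 = -19
-19 - 0 = -19
Common difference d = -19.
First term a = 19.
Formula: S_i = 19 - 19*i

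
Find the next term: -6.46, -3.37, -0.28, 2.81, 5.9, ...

Differences: -3.37 - -6.46 = 3.09
This is an arithmetic sequence with common difference d = 3.09.
Next term = 5.9 + 3.09 = 8.99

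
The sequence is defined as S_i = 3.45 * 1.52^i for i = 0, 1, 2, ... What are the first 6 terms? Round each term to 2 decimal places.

This is a geometric sequence.
i=0: S_0 = 3.45 * 1.52^0 = 3.45
i=1: S_1 = 3.45 * 1.52^1 ≈ 5.24
i=2: S_2 = 3.45 * 1.52^2 ≈ 7.97
i=3: S_3 = 3.45 * 1.52^3 ≈ 12.12
i=4: S_4 = 3.45 * 1.52^4 ≈ 18.42
i=5: S_5 = 3.45 * 1.52^5 ≈ 27.99
The first 6 terms are: [3.45, 5.24, 7.97, 12.12, 18.42, 27.99]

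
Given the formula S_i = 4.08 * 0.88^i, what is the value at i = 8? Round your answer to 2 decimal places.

S_8 = 4.08 * 0.88^8 ≈ 4.08 * 0.3596 ≈ 1.47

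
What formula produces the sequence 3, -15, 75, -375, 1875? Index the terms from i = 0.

Check ratios: -15 / 3 = -5.0
Common ratio r = -5.
First term a = 3.
Formula: S_i = 3 * (-5)^i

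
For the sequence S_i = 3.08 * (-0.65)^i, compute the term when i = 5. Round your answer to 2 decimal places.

S_5 = 3.08 * (-0.65)^5 ≈ 3.08 * -0.116 ≈ -0.36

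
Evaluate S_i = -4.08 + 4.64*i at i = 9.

S_9 = -4.08 + 4.64*9 = -4.08 + 41.76 = 37.68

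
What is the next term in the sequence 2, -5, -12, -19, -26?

Differences: -5 - 2 = -7
This is an arithmetic sequence with common difference d = -7.
Next term = -26 + -7 = -33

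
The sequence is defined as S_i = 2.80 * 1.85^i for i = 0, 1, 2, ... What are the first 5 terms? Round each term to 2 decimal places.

This is a geometric sequence.
i=0: S_0 = 2.8 * 1.85^0 = 2.8
i=1: S_1 = 2.8 * 1.85^1 = 5.18
i=2: S_2 = 2.8 * 1.85^2 ≈ 9.58
i=3: S_3 = 2.8 * 1.85^3 ≈ 17.73
i=4: S_4 = 2.8 * 1.85^4 ≈ 32.8
The first 5 terms are: [2.8, 5.18, 9.58, 17.73, 32.8]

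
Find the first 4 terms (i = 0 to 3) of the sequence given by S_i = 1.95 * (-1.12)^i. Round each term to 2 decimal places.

This is a geometric sequence.
i=0: S_0 = 1.95 * (-1.12)^0 = 1.95
i=1: S_1 = 1.95 * (-1.12)^1 ≈ -2.18
i=2: S_2 = 1.95 * (-1.12)^2 ≈ 2.45
i=3: S_3 = 1.95 * (-1.12)^3 ≈ -2.74
The first 4 terms are: [1.95, -2.18, 2.45, -2.74]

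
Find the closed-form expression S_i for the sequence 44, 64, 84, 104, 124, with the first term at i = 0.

Check differences: 64 - 44 = 20
84 - 64 = 20
Common difference d = 20.
First term a = 44.
Formula: S_i = 44 + 20*i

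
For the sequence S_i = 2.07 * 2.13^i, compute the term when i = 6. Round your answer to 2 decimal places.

S_6 = 2.07 * 2.13^6 ≈ 2.07 * 93.3851 ≈ 193.31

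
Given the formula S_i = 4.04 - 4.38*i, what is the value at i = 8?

S_8 = 4.04 + -4.38*8 = 4.04 + -35.04 = -31.0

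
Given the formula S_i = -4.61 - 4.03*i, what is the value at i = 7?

S_7 = -4.61 + -4.03*7 = -4.61 + -28.21 = -32.82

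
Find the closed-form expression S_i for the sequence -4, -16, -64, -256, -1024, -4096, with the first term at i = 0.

Check ratios: -16 / -4 = 4.0
Common ratio r = 4.
First term a = -4.
Formula: S_i = -4 * 4^i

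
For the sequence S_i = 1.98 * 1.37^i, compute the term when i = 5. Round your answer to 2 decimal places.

S_5 = 1.98 * 1.37^5 ≈ 1.98 * 4.8262 ≈ 9.56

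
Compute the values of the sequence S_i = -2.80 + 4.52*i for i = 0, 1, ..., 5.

This is an arithmetic sequence.
i=0: S_0 = -2.8 + 4.52*0 = -2.8
i=1: S_1 = -2.8 + 4.52*1 = 1.72
i=2: S_2 = -2.8 + 4.52*2 = 6.24
i=3: S_3 = -2.8 + 4.52*3 = 10.76
i=4: S_4 = -2.8 + 4.52*4 = 15.28
i=5: S_5 = -2.8 + 4.52*5 = 19.8
The first 6 terms are: [-2.8, 1.72, 6.24, 10.76, 15.28, 19.8]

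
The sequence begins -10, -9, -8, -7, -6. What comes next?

Differences: -9 - -10 = 1
This is an arithmetic sequence with common difference d = 1.
Next term = -6 + 1 = -5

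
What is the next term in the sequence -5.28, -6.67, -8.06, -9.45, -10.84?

Differences: -6.67 - -5.28 = -1.39
This is an arithmetic sequence with common difference d = -1.39.
Next term = -10.84 + -1.39 = -12.23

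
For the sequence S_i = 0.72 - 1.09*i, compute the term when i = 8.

S_8 = 0.72 + -1.09*8 = 0.72 + -8.72 = -8.0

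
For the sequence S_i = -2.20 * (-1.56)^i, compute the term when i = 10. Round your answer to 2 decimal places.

S_10 = -2.2 * (-1.56)^10 ≈ -2.2 * 85.3583 ≈ -187.79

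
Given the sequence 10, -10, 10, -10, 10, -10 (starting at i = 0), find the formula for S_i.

Check ratios: -10 / 10 = -1.0
Common ratio r = -1.
First term a = 10.
Formula: S_i = 10 * (-1)^i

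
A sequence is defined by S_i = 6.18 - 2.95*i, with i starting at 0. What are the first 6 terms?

This is an arithmetic sequence.
i=0: S_0 = 6.18 + -2.95*0 = 6.18
i=1: S_1 = 6.18 + -2.95*1 = 3.23
i=2: S_2 = 6.18 + -2.95*2 = 0.28
i=3: S_3 = 6.18 + -2.95*3 = -2.67
i=4: S_4 = 6.18 + -2.95*4 = -5.62
i=5: S_5 = 6.18 + -2.95*5 = -8.57
The first 6 terms are: [6.18, 3.23, 0.28, -2.67, -5.62, -8.57]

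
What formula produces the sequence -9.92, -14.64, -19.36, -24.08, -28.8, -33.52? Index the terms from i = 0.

Check differences: -14.64 - -9.92 = -4.72
-19.36 - -14.64 = -4.72
Common difference d = -4.72.
First term a = -9.92.
Formula: S_i = -9.92 - 4.72*i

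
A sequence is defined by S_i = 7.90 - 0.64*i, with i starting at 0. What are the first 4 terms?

This is an arithmetic sequence.
i=0: S_0 = 7.9 + -0.64*0 = 7.9
i=1: S_1 = 7.9 + -0.64*1 = 7.26
i=2: S_2 = 7.9 + -0.64*2 = 6.62
i=3: S_3 = 7.9 + -0.64*3 = 5.98
The first 4 terms are: [7.9, 7.26, 6.62, 5.98]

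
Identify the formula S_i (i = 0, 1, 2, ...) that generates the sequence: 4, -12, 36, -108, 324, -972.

Check ratios: -12 / 4 = -3.0
Common ratio r = -3.
First term a = 4.
Formula: S_i = 4 * (-3)^i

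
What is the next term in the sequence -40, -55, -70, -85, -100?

Differences: -55 - -40 = -15
This is an arithmetic sequence with common difference d = -15.
Next term = -100 + -15 = -115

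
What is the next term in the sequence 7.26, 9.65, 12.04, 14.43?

Differences: 9.65 - 7.26 = 2.39
This is an arithmetic sequence with common difference d = 2.39.
Next term = 14.43 + 2.39 = 16.82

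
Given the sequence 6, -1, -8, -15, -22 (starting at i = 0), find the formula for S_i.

Check differences: -1 - 6 = -7
-8 - -1 = -7
Common difference d = -7.
First term a = 6.
Formula: S_i = 6 - 7*i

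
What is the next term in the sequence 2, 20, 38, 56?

Differences: 20 - 2 = 18
This is an arithmetic sequence with common difference d = 18.
Next term = 56 + 18 = 74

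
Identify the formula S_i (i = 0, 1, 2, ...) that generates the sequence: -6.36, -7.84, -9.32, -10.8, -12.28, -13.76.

Check differences: -7.84 - -6.36 = -1.48
-9.32 - -7.84 = -1.48
Common difference d = -1.48.
First term a = -6.36.
Formula: S_i = -6.36 - 1.48*i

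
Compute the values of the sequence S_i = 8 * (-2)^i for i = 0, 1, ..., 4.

This is a geometric sequence.
i=0: S_0 = 8 * (-2)^0 = 8
i=1: S_1 = 8 * (-2)^1 = -16
i=2: S_2 = 8 * (-2)^2 = 32
i=3: S_3 = 8 * (-2)^3 = -64
i=4: S_4 = 8 * (-2)^4 = 128
The first 5 terms are: [8, -16, 32, -64, 128]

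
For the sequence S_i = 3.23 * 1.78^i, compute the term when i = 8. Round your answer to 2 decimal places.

S_8 = 3.23 * 1.78^8 ≈ 3.23 * 100.7767 ≈ 325.51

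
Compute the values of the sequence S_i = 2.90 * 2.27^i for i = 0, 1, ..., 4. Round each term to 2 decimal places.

This is a geometric sequence.
i=0: S_0 = 2.9 * 2.27^0 = 2.9
i=1: S_1 = 2.9 * 2.27^1 ≈ 6.58
i=2: S_2 = 2.9 * 2.27^2 ≈ 14.94
i=3: S_3 = 2.9 * 2.27^3 ≈ 33.92
i=4: S_4 = 2.9 * 2.27^4 ≈ 77.0
The first 5 terms are: [2.9, 6.58, 14.94, 33.92, 77.0]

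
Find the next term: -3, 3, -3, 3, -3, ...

Ratios: 3 / -3 = -1.0
This is a geometric sequence with common ratio r = -1.
Next term = -3 * -1 = 3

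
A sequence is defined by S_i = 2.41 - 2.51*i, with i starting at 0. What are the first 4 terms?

This is an arithmetic sequence.
i=0: S_0 = 2.41 + -2.51*0 = 2.41
i=1: S_1 = 2.41 + -2.51*1 = -0.1
i=2: S_2 = 2.41 + -2.51*2 = -2.61
i=3: S_3 = 2.41 + -2.51*3 = -5.12
The first 4 terms are: [2.41, -0.1, -2.61, -5.12]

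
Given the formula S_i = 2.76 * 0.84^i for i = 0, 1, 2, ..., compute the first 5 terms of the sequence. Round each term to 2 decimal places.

This is a geometric sequence.
i=0: S_0 = 2.76 * 0.84^0 = 2.76
i=1: S_1 = 2.76 * 0.84^1 ≈ 2.32
i=2: S_2 = 2.76 * 0.84^2 ≈ 1.95
i=3: S_3 = 2.76 * 0.84^3 ≈ 1.64
i=4: S_4 = 2.76 * 0.84^4 ≈ 1.37
The first 5 terms are: [2.76, 2.32, 1.95, 1.64, 1.37]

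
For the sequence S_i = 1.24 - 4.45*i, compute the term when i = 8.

S_8 = 1.24 + -4.45*8 = 1.24 + -35.6 = -34.36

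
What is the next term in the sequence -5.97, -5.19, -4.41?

Differences: -5.19 - -5.97 = 0.78
This is an arithmetic sequence with common difference d = 0.78.
Next term = -4.41 + 0.78 = -3.63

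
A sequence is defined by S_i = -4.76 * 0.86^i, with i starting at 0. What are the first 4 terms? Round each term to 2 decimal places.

This is a geometric sequence.
i=0: S_0 = -4.76 * 0.86^0 = -4.76
i=1: S_1 = -4.76 * 0.86^1 ≈ -4.09
i=2: S_2 = -4.76 * 0.86^2 ≈ -3.52
i=3: S_3 = -4.76 * 0.86^3 ≈ -3.03
The first 4 terms are: [-4.76, -4.09, -3.52, -3.03]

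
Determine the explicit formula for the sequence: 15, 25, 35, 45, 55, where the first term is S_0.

Check differences: 25 - 15 = 10
35 - 25 = 10
Common difference d = 10.
First term a = 15.
Formula: S_i = 15 + 10*i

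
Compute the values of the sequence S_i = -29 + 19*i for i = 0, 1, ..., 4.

This is an arithmetic sequence.
i=0: S_0 = -29 + 19*0 = -29
i=1: S_1 = -29 + 19*1 = -10
i=2: S_2 = -29 + 19*2 = 9
i=3: S_3 = -29 + 19*3 = 28
i=4: S_4 = -29 + 19*4 = 47
The first 5 terms are: [-29, -10, 9, 28, 47]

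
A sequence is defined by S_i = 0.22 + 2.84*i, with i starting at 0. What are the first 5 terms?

This is an arithmetic sequence.
i=0: S_0 = 0.22 + 2.84*0 = 0.22
i=1: S_1 = 0.22 + 2.84*1 = 3.06
i=2: S_2 = 0.22 + 2.84*2 = 5.9
i=3: S_3 = 0.22 + 2.84*3 = 8.74
i=4: S_4 = 0.22 + 2.84*4 = 11.58
The first 5 terms are: [0.22, 3.06, 5.9, 8.74, 11.58]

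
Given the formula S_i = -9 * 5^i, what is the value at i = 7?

S_7 = -9 * 5^7 = -9 * 78125 = -703125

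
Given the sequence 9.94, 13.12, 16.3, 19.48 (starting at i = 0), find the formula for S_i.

Check differences: 13.12 - 9.94 = 3.18
16.3 - 13.12 = 3.18
Common difference d = 3.18.
First term a = 9.94.
Formula: S_i = 9.94 + 3.18*i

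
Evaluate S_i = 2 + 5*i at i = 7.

S_7 = 2 + 5*7 = 2 + 35 = 37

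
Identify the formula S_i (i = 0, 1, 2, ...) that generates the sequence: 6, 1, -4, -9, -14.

Check differences: 1 - 6 = -5
-4 - 1 = -5
Common difference d = -5.
First term a = 6.
Formula: S_i = 6 - 5*i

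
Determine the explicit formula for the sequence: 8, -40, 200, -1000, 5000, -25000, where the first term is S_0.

Check ratios: -40 / 8 = -5.0
Common ratio r = -5.
First term a = 8.
Formula: S_i = 8 * (-5)^i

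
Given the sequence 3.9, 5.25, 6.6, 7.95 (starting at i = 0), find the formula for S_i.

Check differences: 5.25 - 3.9 = 1.35
6.6 - 5.25 = 1.35
Common difference d = 1.35.
First term a = 3.9.
Formula: S_i = 3.90 + 1.35*i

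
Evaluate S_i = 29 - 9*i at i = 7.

S_7 = 29 + -9*7 = 29 + -63 = -34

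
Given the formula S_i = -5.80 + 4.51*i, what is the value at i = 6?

S_6 = -5.8 + 4.51*6 = -5.8 + 27.06 = 21.26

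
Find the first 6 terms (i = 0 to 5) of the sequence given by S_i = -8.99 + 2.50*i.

This is an arithmetic sequence.
i=0: S_0 = -8.99 + 2.5*0 = -8.99
i=1: S_1 = -8.99 + 2.5*1 = -6.49
i=2: S_2 = -8.99 + 2.5*2 = -3.99
i=3: S_3 = -8.99 + 2.5*3 = -1.49
i=4: S_4 = -8.99 + 2.5*4 = 1.01
i=5: S_5 = -8.99 + 2.5*5 = 3.51
The first 6 terms are: [-8.99, -6.49, -3.99, -1.49, 1.01, 3.51]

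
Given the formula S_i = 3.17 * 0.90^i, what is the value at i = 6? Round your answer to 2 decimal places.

S_6 = 3.17 * 0.9^6 ≈ 3.17 * 0.5314 ≈ 1.68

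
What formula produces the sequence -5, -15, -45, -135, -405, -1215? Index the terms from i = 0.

Check ratios: -15 / -5 = 3.0
Common ratio r = 3.
First term a = -5.
Formula: S_i = -5 * 3^i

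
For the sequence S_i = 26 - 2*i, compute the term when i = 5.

S_5 = 26 + -2*5 = 26 + -10 = 16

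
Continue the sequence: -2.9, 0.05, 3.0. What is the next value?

Differences: 0.05 - -2.9 = 2.95
This is an arithmetic sequence with common difference d = 2.95.
Next term = 3.0 + 2.95 = 5.95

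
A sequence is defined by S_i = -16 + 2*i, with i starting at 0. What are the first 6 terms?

This is an arithmetic sequence.
i=0: S_0 = -16 + 2*0 = -16
i=1: S_1 = -16 + 2*1 = -14
i=2: S_2 = -16 + 2*2 = -12
i=3: S_3 = -16 + 2*3 = -10
i=4: S_4 = -16 + 2*4 = -8
i=5: S_5 = -16 + 2*5 = -6
The first 6 terms are: [-16, -14, -12, -10, -8, -6]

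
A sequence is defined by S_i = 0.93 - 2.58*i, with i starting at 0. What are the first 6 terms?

This is an arithmetic sequence.
i=0: S_0 = 0.93 + -2.58*0 = 0.93
i=1: S_1 = 0.93 + -2.58*1 = -1.65
i=2: S_2 = 0.93 + -2.58*2 = -4.23
i=3: S_3 = 0.93 + -2.58*3 = -6.81
i=4: S_4 = 0.93 + -2.58*4 = -9.39
i=5: S_5 = 0.93 + -2.58*5 = -11.97
The first 6 terms are: [0.93, -1.65, -4.23, -6.81, -9.39, -11.97]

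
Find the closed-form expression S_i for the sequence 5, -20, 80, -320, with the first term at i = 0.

Check ratios: -20 / 5 = -4.0
Common ratio r = -4.
First term a = 5.
Formula: S_i = 5 * (-4)^i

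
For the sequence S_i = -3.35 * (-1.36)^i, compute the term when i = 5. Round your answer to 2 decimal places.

S_5 = -3.35 * (-1.36)^5 ≈ -3.35 * -4.6526 ≈ 15.59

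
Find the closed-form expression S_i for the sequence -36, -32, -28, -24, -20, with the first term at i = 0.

Check differences: -32 - -36 = 4
-28 - -32 = 4
Common difference d = 4.
First term a = -36.
Formula: S_i = -36 + 4*i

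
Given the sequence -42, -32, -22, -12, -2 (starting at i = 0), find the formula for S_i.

Check differences: -32 - -42 = 10
-22 - -32 = 10
Common difference d = 10.
First term a = -42.
Formula: S_i = -42 + 10*i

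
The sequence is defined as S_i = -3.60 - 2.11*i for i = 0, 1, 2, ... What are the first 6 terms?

This is an arithmetic sequence.
i=0: S_0 = -3.6 + -2.11*0 = -3.6
i=1: S_1 = -3.6 + -2.11*1 = -5.71
i=2: S_2 = -3.6 + -2.11*2 = -7.82
i=3: S_3 = -3.6 + -2.11*3 = -9.93
i=4: S_4 = -3.6 + -2.11*4 = -12.04
i=5: S_5 = -3.6 + -2.11*5 = -14.15
The first 6 terms are: [-3.6, -5.71, -7.82, -9.93, -12.04, -14.15]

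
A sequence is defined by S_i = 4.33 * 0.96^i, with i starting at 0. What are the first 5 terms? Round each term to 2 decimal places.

This is a geometric sequence.
i=0: S_0 = 4.33 * 0.96^0 = 4.33
i=1: S_1 = 4.33 * 0.96^1 ≈ 4.16
i=2: S_2 = 4.33 * 0.96^2 ≈ 3.99
i=3: S_3 = 4.33 * 0.96^3 ≈ 3.83
i=4: S_4 = 4.33 * 0.96^4 ≈ 3.68
The first 5 terms are: [4.33, 4.16, 3.99, 3.83, 3.68]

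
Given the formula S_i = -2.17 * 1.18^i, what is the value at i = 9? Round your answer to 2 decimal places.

S_9 = -2.17 * 1.18^9 ≈ -2.17 * 4.43545 ≈ -9.62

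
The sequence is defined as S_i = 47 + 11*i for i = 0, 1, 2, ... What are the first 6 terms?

This is an arithmetic sequence.
i=0: S_0 = 47 + 11*0 = 47
i=1: S_1 = 47 + 11*1 = 58
i=2: S_2 = 47 + 11*2 = 69
i=3: S_3 = 47 + 11*3 = 80
i=4: S_4 = 47 + 11*4 = 91
i=5: S_5 = 47 + 11*5 = 102
The first 6 terms are: [47, 58, 69, 80, 91, 102]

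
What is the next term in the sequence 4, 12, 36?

Ratios: 12 / 4 = 3.0
This is a geometric sequence with common ratio r = 3.
Next term = 36 * 3 = 108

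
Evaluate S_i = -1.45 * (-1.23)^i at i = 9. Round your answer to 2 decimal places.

S_9 = -1.45 * (-1.23)^9 ≈ -1.45 * -6.4439 ≈ 9.34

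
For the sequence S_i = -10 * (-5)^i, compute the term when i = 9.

S_9 = -10 * (-5)^9 = -10 * -1953125 = 19531250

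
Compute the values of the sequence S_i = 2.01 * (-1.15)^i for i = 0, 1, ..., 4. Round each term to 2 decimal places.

This is a geometric sequence.
i=0: S_0 = 2.01 * (-1.15)^0 = 2.01
i=1: S_1 = 2.01 * (-1.15)^1 ≈ -2.31
i=2: S_2 = 2.01 * (-1.15)^2 ≈ 2.66
i=3: S_3 = 2.01 * (-1.15)^3 ≈ -3.06
i=4: S_4 = 2.01 * (-1.15)^4 ≈ 3.52
The first 5 terms are: [2.01, -2.31, 2.66, -3.06, 3.52]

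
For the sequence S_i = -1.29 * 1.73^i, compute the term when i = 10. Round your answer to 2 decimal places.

S_10 = -1.29 * 1.73^10 ≈ -1.29 * 240.1381 ≈ -309.78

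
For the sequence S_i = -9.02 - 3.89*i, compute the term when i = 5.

S_5 = -9.02 + -3.89*5 = -9.02 + -19.45 = -28.47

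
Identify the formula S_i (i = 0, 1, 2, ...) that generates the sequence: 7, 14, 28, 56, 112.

Check ratios: 14 / 7 = 2.0
Common ratio r = 2.
First term a = 7.
Formula: S_i = 7 * 2^i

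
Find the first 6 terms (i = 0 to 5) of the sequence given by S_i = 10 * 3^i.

This is a geometric sequence.
i=0: S_0 = 10 * 3^0 = 10
i=1: S_1 = 10 * 3^1 = 30
i=2: S_2 = 10 * 3^2 = 90
i=3: S_3 = 10 * 3^3 = 270
i=4: S_4 = 10 * 3^4 = 810
i=5: S_5 = 10 * 3^5 = 2430
The first 6 terms are: [10, 30, 90, 270, 810, 2430]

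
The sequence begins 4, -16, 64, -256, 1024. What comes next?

Ratios: -16 / 4 = -4.0
This is a geometric sequence with common ratio r = -4.
Next term = 1024 * -4 = -4096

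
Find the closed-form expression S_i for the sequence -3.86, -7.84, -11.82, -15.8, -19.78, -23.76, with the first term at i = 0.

Check differences: -7.84 - -3.86 = -3.98
-11.82 - -7.84 = -3.98
Common difference d = -3.98.
First term a = -3.86.
Formula: S_i = -3.86 - 3.98*i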